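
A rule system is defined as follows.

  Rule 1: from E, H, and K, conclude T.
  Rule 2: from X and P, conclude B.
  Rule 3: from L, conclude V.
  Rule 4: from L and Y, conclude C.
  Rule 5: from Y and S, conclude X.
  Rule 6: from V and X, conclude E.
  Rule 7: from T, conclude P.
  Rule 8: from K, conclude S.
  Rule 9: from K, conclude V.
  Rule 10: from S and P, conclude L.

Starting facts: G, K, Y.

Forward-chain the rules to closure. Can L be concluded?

L would need S and P (Rule 10), but P is never established.

No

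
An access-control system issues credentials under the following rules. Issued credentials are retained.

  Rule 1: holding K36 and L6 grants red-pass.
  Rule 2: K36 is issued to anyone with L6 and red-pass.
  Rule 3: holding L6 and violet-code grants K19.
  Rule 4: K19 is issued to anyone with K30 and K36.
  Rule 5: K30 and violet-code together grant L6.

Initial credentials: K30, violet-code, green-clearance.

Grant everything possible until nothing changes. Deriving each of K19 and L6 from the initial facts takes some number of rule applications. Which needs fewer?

L6: Holding K30 and violet-code grants L6 (Rule 5). [1 rule application]
K19: Holding K30 and violet-code grants L6 (Rule 5). Holding L6 and violet-code grants K19 (Rule 3). [2 rule applications]
L6 needs fewer.

L6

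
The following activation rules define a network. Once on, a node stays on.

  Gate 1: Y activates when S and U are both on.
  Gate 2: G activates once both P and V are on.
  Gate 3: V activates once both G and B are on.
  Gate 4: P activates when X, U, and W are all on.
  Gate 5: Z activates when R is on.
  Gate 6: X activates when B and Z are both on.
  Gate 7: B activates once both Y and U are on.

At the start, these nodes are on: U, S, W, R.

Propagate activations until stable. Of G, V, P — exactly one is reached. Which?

P

Gate 5: R on → Z on.
Gate 1: S and U on → Y on.
Gate 7: Y and U on → B on.
B and Z are on, so X activates (Gate 6).
Gate 4: X, U, and W on → P on.
G would need P and V (Gate 2), but V never turns on. V would need G and B (Gate 3), but G never turns on.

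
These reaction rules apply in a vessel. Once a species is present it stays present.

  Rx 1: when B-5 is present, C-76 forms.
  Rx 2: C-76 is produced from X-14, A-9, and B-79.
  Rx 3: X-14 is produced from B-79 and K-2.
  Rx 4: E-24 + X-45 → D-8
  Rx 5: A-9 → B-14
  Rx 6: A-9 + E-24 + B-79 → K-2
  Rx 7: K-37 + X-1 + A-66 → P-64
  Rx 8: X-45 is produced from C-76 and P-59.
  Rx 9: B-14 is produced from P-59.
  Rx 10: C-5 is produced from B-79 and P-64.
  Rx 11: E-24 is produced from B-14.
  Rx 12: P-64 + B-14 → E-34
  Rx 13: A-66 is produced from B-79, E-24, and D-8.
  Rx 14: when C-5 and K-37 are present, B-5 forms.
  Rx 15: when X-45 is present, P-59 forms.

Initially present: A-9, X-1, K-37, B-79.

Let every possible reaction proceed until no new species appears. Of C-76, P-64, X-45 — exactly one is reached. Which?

A-9 present → B-14 forms (Rx 5).
B-14 present → E-24 forms (Rx 11).
A-9, E-24, and B-79 present → K-2 forms (Rx 6).
B-79 and K-2 present → X-14 forms (Rx 3).
X-14, A-9, and B-79 present → C-76 forms (Rx 2).
X-45 would need C-76 and P-59 (Rx 8), but P-59 never forms. P-64 would need K-37, X-1, and A-66 (Rx 7), but A-66 never forms.

C-76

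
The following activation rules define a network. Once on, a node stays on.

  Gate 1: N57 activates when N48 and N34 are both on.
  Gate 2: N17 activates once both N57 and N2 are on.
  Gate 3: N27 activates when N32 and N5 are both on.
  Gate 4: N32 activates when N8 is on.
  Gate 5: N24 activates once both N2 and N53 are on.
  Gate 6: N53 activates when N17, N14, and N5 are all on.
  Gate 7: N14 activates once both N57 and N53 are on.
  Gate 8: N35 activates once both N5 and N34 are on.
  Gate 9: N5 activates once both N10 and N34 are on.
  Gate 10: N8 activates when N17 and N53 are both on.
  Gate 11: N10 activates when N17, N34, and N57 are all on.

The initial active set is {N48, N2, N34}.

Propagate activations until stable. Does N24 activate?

N24 would need N2 and N53 (Gate 5), but N53 never turns on.

No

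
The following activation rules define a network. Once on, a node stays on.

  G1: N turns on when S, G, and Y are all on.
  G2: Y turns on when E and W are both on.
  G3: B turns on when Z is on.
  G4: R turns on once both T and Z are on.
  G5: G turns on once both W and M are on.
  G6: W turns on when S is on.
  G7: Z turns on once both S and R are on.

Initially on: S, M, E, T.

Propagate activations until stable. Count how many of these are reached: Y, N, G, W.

S is on, so W turns on (G6).
W and M are on, so G turns on (G5).
E and W are on, so Y turns on (G2).
G1: S, G, and Y on → N on.
Y: reached.
N: reached.
G: reached.
W: reached.
All 4 are reached.

4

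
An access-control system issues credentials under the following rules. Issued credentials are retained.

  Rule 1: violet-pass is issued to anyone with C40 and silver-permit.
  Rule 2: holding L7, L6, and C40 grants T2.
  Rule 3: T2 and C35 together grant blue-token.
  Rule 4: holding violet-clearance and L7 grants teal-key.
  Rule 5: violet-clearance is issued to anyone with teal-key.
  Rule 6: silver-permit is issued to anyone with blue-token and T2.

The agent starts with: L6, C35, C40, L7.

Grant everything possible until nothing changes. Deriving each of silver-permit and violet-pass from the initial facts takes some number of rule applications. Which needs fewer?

silver-permit

silver-permit: Holding L7, L6, and C40 grants T2 (Rule 2). Holding T2 and C35 grants blue-token (Rule 3). Holding blue-token and T2 grants silver-permit (Rule 6). [3 rule applications]
violet-pass: Holding L7, L6, and C40 grants T2 (Rule 2). Holding T2 and C35 grants blue-token (Rule 3). Holding blue-token and T2 grants silver-permit (Rule 6). Holding C40 and silver-permit grants violet-pass (Rule 1). [4 rule applications]
silver-permit needs fewer.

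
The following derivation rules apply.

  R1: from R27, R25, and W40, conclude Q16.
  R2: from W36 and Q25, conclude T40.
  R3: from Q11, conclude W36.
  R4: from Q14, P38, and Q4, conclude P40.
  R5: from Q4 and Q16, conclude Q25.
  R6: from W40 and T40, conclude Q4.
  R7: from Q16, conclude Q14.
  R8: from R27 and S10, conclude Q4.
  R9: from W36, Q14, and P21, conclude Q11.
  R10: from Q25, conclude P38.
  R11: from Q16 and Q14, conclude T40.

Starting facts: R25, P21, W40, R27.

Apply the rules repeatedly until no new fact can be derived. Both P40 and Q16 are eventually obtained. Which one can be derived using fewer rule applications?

Q16: From R27, R25, and W40, R1 gives Q16. [1 rule application]
P40: From R27, R25, and W40, R1 gives Q16. Q16 holds, so Q14 follows (R7). Q16 and Q14 hold, so T40 follows (R11). W40 and T40 hold, so Q4 follows (R6). From Q4 and Q16, R5 gives Q25. From Q25, R10 gives P38. Q14, P38, and Q4 hold, so P40 follows (R4). [7 rule applications]
Q16 needs fewer.

Q16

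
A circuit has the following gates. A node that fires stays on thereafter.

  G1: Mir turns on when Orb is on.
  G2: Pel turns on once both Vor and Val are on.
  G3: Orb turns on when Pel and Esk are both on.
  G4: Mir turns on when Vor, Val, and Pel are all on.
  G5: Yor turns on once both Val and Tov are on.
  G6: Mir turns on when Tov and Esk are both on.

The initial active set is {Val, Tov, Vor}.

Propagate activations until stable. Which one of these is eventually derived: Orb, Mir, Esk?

Mir

Vor and Val are on, so Pel turns on (G2).
Vor, Val, and Pel are on, so Mir turns on (G4).
No rule produces Esk, and it is not given. Orb would need Pel and Esk (G3), but Esk never turns on.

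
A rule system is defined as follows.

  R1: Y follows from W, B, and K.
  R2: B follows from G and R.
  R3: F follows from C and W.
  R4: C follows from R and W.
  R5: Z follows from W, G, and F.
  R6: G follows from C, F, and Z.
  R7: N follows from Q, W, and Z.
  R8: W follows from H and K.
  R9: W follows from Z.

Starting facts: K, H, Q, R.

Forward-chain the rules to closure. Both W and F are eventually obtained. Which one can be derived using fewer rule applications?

W: From H and K, R8 gives W. [1 rule application]
F: H and K hold, so W follows (R8). From R and W, R4 gives C. From C and W, R3 gives F. [3 rule applications]
W needs fewer.

W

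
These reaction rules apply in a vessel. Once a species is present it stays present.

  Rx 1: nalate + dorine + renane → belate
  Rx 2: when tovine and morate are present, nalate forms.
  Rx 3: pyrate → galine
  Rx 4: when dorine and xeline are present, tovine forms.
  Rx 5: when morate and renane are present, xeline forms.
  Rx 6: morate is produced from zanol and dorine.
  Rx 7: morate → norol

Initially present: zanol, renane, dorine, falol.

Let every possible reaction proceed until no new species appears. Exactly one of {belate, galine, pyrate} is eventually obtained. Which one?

belate

zanol and dorine present → morate forms (Rx 6).
morate and renane present → xeline forms (Rx 5).
dorine and xeline present → tovine forms (Rx 4).
tovine and morate present → nalate forms (Rx 2).
nalate, dorine, and renane present → belate forms (Rx 1).
galine would need pyrate (Rx 3), but pyrate never forms. No rule produces pyrate, and it is not given.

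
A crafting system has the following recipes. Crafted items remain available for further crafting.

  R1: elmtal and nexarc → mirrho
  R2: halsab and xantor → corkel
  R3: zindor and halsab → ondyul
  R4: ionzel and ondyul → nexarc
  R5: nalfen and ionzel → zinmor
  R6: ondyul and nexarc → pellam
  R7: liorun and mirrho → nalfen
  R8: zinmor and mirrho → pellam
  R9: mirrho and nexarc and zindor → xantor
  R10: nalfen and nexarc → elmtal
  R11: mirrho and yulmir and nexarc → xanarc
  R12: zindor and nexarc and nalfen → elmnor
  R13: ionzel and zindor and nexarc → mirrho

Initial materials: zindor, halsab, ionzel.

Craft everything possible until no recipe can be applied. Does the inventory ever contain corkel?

Using R3, zindor and halsab make ondyul.
Using R4, ionzel and ondyul make nexarc.
Using R13, ionzel, zindor, and nexarc make mirrho.
mirrho and nexarc and zindor → xantor (R9).
Using R2, halsab and xantor make corkel.

Yes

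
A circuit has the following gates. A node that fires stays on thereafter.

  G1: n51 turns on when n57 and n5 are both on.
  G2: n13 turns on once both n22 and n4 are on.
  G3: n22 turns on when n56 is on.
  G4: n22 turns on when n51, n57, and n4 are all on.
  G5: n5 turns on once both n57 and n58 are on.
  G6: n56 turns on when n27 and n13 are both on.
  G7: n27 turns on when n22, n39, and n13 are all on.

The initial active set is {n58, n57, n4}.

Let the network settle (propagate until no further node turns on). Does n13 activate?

n57 and n58 are on, so n5 turns on (G5).
n57 and n5 are on, so n51 turns on (G1).
G4: n51, n57, and n4 on → n22 on.
G2: n22 and n4 on → n13 on.

Yes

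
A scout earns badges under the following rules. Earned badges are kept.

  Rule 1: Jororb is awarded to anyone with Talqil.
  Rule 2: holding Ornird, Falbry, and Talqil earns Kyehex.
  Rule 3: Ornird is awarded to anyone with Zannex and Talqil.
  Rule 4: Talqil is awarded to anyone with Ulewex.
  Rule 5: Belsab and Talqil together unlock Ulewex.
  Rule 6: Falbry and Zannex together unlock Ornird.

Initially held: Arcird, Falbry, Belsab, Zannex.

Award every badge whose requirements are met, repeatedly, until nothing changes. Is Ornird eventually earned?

Yes

With Falbry and Zannex, Ornird is earned (Rule 6).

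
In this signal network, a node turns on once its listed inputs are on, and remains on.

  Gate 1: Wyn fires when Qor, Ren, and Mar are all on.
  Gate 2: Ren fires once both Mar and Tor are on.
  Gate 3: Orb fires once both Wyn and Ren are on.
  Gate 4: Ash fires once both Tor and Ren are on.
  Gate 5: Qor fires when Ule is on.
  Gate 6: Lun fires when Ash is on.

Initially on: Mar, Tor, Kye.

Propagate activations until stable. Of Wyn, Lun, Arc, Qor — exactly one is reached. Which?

Gate 2: Mar and Tor on → Ren on.
Tor and Ren are on, so Ash fires (Gate 4).
Gate 6: Ash on → Lun on.
Wyn would need Qor, Ren, and Mar (Gate 1), but Qor never turns on. No rule produces Arc, and it is not given. Qor would need Ule (Gate 5), but Ule never turns on.

Lun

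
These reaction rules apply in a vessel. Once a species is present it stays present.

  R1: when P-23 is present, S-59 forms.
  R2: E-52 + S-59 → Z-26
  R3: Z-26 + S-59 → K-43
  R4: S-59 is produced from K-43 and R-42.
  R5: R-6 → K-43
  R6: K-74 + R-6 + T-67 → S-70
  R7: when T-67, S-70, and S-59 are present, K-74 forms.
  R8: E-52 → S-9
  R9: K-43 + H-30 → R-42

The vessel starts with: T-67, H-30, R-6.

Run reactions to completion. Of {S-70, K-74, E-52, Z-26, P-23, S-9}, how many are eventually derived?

0

S-70 would need K-74, R-6, and T-67 (R6), but K-74 never forms.
K-74 would need T-67, S-70, and S-59 (R7), but S-70 never forms.
No rule produces E-52, and it is not given.
Z-26 would need E-52 and S-59 (R2), but E-52 never forms.
No rule produces P-23, and it is not given.
S-9 would need E-52 (R8), but E-52 never forms.
None of the 6 are reached.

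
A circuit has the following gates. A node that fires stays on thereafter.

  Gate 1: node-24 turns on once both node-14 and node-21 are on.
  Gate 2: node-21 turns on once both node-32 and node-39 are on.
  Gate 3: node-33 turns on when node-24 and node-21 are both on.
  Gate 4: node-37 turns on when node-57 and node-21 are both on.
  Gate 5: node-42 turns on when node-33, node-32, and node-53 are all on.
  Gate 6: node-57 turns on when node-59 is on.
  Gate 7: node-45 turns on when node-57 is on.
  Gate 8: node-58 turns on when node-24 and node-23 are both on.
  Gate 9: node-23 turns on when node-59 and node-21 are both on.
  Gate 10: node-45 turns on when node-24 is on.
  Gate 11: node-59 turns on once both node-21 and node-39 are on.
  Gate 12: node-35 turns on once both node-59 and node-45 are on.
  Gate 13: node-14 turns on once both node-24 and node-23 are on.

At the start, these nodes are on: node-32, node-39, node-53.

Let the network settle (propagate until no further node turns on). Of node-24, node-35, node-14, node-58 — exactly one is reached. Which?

node-32 and node-39 are on, so node-21 turns on (Gate 2).
Gate 11: node-21 and node-39 on → node-59 on.
node-59 is on, so node-57 turns on (Gate 6).
Gate 7: node-57 on → node-45 on.
Gate 12: node-59 and node-45 on → node-35 on.
node-14 would need node-24 and node-23 (Gate 13), but node-24 never turns on. node-24 would need node-14 and node-21 (Gate 1), but node-14 never turns on. node-58 would need node-24 and node-23 (Gate 8), but node-24 never turns on.

node-35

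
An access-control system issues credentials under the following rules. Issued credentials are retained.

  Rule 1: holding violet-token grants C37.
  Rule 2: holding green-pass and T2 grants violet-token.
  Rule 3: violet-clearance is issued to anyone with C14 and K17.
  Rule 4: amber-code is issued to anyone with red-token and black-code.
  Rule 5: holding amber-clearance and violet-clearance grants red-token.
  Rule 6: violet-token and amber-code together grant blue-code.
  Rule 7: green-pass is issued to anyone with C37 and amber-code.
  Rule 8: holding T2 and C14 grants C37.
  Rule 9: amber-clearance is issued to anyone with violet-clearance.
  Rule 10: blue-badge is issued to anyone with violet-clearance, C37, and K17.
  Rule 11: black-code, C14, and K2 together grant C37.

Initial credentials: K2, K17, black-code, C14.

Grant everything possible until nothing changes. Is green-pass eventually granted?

Holding C14 and K17 grants violet-clearance (Rule 3).
Holding black-code, C14, and K2 grants C37 (Rule 11).
Holding violet-clearance grants amber-clearance (Rule 9).
Holding amber-clearance and violet-clearance grants red-token (Rule 5).
Holding red-token and black-code grants amber-code (Rule 4).
Holding C37 and amber-code grants green-pass (Rule 7).

Yes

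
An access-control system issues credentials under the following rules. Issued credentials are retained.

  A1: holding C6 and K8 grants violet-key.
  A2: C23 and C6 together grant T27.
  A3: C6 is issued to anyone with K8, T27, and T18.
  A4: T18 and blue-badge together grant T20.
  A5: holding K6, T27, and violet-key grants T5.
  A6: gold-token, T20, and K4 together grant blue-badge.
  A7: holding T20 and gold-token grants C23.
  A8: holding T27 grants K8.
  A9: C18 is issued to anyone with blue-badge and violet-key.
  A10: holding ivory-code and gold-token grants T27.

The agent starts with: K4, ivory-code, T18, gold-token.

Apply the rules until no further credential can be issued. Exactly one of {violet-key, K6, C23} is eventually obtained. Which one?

violet-key

Holding ivory-code and gold-token grants T27 (A10).
Holding T27 grants K8 (A8).
Holding K8, T27, and T18 grants C6 (A3).
Holding C6 and K8 grants violet-key (A1).
C23 would need T20 and gold-token (A7), but T20 is never granted. No rule produces K6, and it is not given.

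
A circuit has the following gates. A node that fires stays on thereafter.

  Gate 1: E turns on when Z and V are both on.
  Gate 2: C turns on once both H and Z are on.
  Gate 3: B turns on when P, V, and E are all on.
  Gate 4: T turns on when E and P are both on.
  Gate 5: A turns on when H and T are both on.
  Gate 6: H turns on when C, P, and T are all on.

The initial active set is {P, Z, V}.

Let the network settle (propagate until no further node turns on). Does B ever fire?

Yes

Z and V are on, so E turns on (Gate 1).
P, V, and E are on, so B turns on (Gate 3).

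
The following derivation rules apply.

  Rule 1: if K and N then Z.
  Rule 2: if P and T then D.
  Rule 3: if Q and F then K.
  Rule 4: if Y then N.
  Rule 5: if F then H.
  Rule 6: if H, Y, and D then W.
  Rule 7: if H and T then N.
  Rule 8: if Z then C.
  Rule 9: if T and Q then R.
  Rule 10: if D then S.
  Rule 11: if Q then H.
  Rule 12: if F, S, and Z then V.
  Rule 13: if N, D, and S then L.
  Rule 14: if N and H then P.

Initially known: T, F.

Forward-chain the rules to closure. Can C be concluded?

No

C would need Z (Rule 8), but Z is never established.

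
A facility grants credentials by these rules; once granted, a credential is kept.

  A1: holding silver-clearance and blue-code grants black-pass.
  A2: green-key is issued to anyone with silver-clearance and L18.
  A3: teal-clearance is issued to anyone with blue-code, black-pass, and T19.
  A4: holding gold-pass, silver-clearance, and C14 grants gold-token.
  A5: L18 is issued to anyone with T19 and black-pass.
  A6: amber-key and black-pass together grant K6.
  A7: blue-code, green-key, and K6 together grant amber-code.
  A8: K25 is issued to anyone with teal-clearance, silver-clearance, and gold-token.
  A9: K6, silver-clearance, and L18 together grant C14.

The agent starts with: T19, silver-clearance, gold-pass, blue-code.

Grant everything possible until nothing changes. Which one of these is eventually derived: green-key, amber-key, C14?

green-key

Holding silver-clearance and blue-code grants black-pass (A1).
Holding T19 and black-pass grants L18 (A5).
Holding silver-clearance and L18 grants green-key (A2).
No rule produces amber-key, and it is not given. C14 would need K6, silver-clearance, and L18 (A9), but K6 is never granted.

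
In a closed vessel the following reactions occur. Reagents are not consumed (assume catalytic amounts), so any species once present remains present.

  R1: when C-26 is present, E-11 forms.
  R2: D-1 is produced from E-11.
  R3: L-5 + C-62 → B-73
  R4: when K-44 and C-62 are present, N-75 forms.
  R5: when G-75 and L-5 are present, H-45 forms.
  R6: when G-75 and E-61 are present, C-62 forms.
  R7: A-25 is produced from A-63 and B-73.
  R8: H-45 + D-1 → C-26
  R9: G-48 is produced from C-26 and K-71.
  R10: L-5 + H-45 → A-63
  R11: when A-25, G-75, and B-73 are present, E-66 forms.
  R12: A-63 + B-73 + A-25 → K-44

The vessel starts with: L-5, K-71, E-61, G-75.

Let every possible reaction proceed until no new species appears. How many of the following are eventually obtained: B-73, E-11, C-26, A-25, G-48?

2

G-75 and E-61 present → C-62 forms (R6).
G-75 and L-5 present → H-45 forms (R5).
L-5 and H-45 present → A-63 forms (R10).
L-5 and C-62 present → B-73 forms (R3).
A-63 and B-73 present → A-25 forms (R7).
B-73: reached.
E-11 would need C-26 (R1), but C-26 never forms.
C-26 would need H-45 and D-1 (R8), but D-1 never forms.
A-25: reached.
G-48 would need C-26 and K-71 (R9), but C-26 never forms.
Reached: B-73 and A-25 — 2 of the 5.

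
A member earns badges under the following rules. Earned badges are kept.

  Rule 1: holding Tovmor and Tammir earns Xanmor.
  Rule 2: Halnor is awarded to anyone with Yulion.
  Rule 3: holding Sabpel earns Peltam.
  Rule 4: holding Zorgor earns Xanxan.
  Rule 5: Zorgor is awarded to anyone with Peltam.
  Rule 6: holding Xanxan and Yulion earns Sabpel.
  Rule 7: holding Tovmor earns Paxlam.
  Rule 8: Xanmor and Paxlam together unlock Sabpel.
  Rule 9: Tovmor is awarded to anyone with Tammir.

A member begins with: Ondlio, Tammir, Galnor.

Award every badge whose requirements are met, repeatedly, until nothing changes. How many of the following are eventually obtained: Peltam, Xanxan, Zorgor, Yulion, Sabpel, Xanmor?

5

With Tammir, Tovmor is earned (Rule 9).
With Tovmor and Tammir, Xanmor is earned (Rule 1).
With Tovmor, Paxlam is earned (Rule 7).
With Xanmor and Paxlam, Sabpel is earned (Rule 8).
With Sabpel, Peltam is earned (Rule 3).
With Peltam, Zorgor is earned (Rule 5).
With Zorgor, Xanxan is earned (Rule 4).
Peltam: reached.
Xanxan: reached.
Zorgor: reached.
No rule produces Yulion, and it is not given.
Sabpel: reached.
Xanmor: reached.
Reached: Peltam, Xanxan, Zorgor, Sabpel, and Xanmor — 5 of the 6.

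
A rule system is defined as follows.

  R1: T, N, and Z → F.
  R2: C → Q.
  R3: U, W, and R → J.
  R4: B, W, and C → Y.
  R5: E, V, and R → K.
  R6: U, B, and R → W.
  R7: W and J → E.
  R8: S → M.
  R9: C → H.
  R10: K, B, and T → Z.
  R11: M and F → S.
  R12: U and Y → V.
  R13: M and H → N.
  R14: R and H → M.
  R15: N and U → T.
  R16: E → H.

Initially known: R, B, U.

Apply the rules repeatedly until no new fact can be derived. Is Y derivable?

Y would need B, W, and C (R4), but C is never established.

No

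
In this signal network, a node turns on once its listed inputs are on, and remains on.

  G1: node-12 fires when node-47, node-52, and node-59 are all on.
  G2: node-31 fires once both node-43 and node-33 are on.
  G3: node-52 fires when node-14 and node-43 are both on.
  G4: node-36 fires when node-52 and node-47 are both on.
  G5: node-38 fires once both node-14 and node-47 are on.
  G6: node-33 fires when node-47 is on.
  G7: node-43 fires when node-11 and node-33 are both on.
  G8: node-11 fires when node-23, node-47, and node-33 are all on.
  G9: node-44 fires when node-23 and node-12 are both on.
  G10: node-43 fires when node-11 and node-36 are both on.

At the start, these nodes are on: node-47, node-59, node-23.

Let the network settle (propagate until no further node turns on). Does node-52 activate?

No

node-52 would need node-14 and node-43 (G3), but node-14 never turns on.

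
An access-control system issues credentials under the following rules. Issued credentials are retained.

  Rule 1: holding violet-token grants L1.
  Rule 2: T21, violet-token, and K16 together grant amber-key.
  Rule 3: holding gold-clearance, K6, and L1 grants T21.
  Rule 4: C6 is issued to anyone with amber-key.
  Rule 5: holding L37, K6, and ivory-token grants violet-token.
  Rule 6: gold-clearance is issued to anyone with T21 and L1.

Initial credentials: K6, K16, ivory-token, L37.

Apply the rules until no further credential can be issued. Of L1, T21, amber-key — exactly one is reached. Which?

Holding L37, K6, and ivory-token grants violet-token (Rule 5).
Holding violet-token grants L1 (Rule 1).
T21 would need gold-clearance, K6, and L1 (Rule 3), but gold-clearance is never granted. amber-key would need T21, violet-token, and K16 (Rule 2), but T21 is never granted.

L1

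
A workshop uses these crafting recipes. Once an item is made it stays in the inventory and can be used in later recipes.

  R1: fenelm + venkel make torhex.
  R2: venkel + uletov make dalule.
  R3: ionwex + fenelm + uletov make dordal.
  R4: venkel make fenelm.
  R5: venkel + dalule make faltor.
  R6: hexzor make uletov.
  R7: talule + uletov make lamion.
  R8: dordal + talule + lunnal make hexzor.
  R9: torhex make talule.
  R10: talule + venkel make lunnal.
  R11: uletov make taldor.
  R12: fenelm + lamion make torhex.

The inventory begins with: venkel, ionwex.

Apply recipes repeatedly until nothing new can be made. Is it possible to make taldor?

taldor would need uletov (R11), but uletov is never obtained.

No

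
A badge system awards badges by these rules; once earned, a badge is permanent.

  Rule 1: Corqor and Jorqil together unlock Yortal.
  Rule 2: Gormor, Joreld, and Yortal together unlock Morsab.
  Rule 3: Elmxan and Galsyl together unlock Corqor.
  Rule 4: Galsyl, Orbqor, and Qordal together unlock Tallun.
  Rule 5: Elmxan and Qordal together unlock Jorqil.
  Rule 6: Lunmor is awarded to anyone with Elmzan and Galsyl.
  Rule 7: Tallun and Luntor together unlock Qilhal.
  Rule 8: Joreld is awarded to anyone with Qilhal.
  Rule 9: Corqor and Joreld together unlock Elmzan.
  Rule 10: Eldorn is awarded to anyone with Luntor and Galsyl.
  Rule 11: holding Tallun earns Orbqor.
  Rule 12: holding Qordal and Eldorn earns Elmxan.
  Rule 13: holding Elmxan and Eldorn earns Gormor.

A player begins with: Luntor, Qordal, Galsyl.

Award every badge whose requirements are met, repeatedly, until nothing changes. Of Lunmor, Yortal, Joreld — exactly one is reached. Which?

Yortal

With Luntor and Galsyl, Eldorn is earned (Rule 10).
With Qordal and Eldorn, Elmxan is earned (Rule 12).
With Elmxan and Qordal, Jorqil is earned (Rule 5).
With Elmxan and Galsyl, Corqor is earned (Rule 3).
With Corqor and Jorqil, Yortal is earned (Rule 1).
Joreld would need Qilhal (Rule 8), but Qilhal is never earned. Lunmor would need Elmzan and Galsyl (Rule 6), but Elmzan is never earned.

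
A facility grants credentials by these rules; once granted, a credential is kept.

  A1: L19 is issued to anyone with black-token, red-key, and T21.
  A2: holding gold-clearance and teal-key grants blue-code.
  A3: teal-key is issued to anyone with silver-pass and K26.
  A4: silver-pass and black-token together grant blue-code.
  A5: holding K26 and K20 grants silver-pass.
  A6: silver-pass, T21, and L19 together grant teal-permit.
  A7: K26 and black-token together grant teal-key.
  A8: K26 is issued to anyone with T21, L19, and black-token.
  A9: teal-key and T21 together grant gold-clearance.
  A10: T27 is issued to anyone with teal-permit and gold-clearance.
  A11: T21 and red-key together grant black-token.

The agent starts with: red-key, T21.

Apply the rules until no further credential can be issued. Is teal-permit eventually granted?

No

teal-permit would need silver-pass, T21, and L19 (A6), but silver-pass is never granted.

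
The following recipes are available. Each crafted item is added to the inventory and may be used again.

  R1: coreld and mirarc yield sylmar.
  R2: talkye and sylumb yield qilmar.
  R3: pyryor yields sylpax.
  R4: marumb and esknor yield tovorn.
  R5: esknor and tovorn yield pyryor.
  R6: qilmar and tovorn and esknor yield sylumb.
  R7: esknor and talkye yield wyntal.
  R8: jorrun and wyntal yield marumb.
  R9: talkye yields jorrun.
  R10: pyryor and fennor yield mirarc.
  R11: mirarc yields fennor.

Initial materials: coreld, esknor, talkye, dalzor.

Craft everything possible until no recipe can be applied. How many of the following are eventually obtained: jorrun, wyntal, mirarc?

2

Using R9, talkye makes jorrun.
esknor and talkye → wyntal (R7).
jorrun: reached.
wyntal: reached.
mirarc would need pyryor and fennor (R10), but fennor is never obtained.
Reached: jorrun and wyntal — 2 of the 3.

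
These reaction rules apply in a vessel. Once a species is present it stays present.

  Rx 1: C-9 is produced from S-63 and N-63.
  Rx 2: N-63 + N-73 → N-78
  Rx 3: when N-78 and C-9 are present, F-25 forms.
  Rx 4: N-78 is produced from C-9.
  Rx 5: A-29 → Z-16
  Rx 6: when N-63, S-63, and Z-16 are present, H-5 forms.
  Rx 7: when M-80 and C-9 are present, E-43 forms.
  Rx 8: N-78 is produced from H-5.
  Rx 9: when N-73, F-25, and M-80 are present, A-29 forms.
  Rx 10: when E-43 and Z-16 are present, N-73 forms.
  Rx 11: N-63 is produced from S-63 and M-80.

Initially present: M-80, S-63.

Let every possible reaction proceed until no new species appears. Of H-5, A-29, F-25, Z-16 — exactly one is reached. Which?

F-25

S-63 and M-80 present → N-63 forms (Rx 11).
S-63 and N-63 present → C-9 forms (Rx 1).
C-9 present → N-78 forms (Rx 4).
N-78 and C-9 present → F-25 forms (Rx 3).
A-29 would need N-73, F-25, and M-80 (Rx 9), but N-73 never forms. Z-16 would need A-29 (Rx 5), but A-29 never forms. H-5 would need N-63, S-63, and Z-16 (Rx 6), but Z-16 never forms.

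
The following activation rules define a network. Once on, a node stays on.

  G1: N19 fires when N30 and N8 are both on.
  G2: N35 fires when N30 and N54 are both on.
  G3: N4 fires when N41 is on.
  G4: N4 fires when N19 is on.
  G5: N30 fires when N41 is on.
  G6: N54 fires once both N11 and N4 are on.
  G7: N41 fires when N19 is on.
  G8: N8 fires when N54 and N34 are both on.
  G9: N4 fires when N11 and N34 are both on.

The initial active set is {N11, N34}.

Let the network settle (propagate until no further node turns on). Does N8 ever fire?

G9: N11 and N34 on → N4 on.
G6: N11 and N4 on → N54 on.
N54 and N34 are on, so N8 fires (G8).

Yes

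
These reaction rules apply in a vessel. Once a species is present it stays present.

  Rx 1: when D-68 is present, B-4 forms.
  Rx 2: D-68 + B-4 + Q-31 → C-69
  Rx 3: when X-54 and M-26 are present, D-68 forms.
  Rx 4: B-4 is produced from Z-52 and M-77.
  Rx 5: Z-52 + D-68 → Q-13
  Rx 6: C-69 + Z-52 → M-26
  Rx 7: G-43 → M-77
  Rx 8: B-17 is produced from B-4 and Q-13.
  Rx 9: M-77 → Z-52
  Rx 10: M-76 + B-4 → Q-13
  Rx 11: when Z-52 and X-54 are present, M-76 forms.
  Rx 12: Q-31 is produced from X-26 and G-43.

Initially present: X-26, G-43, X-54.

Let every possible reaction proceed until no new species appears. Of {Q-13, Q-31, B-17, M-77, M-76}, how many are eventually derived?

G-43 present → M-77 forms (Rx 7).
X-26 and G-43 present → Q-31 forms (Rx 12).
M-77 present → Z-52 forms (Rx 9).
Z-52 and X-54 present → M-76 forms (Rx 11).
Z-52 and M-77 present → B-4 forms (Rx 4).
M-76 and B-4 present → Q-13 forms (Rx 10).
B-4 and Q-13 present → B-17 forms (Rx 8).
Q-13: reached.
Q-31: reached.
B-17: reached.
M-77: reached.
M-76: reached.
All 5 are reached.

5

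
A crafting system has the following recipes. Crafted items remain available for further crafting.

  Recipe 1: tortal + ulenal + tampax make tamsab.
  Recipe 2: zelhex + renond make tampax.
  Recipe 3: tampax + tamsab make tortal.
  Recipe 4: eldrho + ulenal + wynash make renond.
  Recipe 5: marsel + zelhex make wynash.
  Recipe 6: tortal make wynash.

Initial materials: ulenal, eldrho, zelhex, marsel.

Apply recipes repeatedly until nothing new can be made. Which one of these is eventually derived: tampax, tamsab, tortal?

marsel + zelhex → wynash (Recipe 5).
Using Recipe 4, eldrho, ulenal, and wynash make renond.
Using Recipe 2, zelhex and renond make tampax.
tamsab would need tortal, ulenal, and tampax (Recipe 1), but tortal is never obtained. tortal would need tampax and tamsab (Recipe 3), but tamsab is never obtained.

tampax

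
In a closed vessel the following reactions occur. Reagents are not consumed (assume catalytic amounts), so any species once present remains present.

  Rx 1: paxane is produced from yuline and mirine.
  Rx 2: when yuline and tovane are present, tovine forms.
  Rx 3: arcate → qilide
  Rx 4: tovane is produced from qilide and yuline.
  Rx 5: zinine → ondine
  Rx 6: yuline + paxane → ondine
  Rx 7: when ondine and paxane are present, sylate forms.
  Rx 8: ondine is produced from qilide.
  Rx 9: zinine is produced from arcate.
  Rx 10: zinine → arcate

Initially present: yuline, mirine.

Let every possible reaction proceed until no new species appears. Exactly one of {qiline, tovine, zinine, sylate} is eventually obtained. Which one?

sylate

yuline and mirine present → paxane forms (Rx 1).
yuline and paxane present → ondine forms (Rx 6).
ondine and paxane present → sylate forms (Rx 7).
tovine would need yuline and tovane (Rx 2), but tovane never forms. zinine would need arcate (Rx 9), but arcate never forms. No rule produces qiline, and it is not given.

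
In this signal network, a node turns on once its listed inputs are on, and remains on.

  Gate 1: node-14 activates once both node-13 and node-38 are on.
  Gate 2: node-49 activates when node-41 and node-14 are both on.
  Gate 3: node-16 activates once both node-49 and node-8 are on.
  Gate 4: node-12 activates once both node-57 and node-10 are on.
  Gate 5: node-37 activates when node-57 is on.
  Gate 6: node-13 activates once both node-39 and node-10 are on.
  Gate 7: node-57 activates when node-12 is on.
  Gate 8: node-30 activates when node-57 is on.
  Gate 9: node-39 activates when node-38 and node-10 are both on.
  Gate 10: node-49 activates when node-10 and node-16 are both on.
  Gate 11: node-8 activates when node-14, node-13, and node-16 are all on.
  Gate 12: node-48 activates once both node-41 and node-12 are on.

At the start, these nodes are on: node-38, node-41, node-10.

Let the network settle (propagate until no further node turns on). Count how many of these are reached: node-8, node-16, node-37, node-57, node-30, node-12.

node-8 would need node-14, node-13, and node-16 (Gate 11), but node-16 never turns on.
node-16 would need node-49 and node-8 (Gate 3), but node-8 never turns on.
node-37 would need node-57 (Gate 5), but node-57 never turns on.
node-57 would need node-12 (Gate 7), but node-12 never turns on.
node-30 would need node-57 (Gate 8), but node-57 never turns on.
node-12 would need node-57 and node-10 (Gate 4), but node-57 never turns on.
None of the 6 are reached.

0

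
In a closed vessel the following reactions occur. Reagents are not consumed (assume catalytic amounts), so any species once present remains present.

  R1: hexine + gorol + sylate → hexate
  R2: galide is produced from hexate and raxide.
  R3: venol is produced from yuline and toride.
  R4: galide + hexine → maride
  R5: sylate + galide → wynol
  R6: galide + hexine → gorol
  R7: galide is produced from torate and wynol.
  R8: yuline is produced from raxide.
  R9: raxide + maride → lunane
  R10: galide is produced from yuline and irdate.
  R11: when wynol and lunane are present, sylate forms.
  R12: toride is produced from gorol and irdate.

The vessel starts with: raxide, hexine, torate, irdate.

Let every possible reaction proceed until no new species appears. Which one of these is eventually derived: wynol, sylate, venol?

raxide present → yuline forms (R8).
yuline and irdate present → galide forms (R10).
galide and hexine present → gorol forms (R6).
gorol and irdate present → toride forms (R12).
yuline and toride present → venol forms (R3).
wynol would need sylate and galide (R5), but sylate never forms. sylate would need wynol and lunane (R11), but wynol never forms.

venol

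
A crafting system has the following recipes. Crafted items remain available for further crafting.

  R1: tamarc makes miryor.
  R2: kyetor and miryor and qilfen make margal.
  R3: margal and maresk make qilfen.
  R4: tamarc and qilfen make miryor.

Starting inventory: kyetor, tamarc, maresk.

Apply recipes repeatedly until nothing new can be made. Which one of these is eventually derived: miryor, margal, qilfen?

Using R1, tamarc makes miryor.
qilfen would need margal and maresk (R3), but margal is never obtained. margal would need kyetor, miryor, and qilfen (R2), but qilfen is never obtained.

miryor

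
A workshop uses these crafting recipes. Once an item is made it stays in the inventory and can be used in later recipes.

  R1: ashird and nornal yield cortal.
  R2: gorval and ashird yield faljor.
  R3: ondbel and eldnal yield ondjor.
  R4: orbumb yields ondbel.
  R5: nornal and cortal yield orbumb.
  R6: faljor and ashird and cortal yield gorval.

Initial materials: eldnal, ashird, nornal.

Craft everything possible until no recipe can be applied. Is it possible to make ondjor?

ashird and nornal → cortal (R1).
nornal and cortal → orbumb (R5).
Using R4, orbumb makes ondbel.
Using R3, ondbel and eldnal make ondjor.

Yes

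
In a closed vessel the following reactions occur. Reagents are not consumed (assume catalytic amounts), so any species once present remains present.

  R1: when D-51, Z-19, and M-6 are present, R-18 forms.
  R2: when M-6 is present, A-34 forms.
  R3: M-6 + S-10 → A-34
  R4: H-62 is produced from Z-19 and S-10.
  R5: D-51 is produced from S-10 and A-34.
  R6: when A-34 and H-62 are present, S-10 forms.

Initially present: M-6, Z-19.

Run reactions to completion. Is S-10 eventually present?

S-10 would need A-34 and H-62 (R6), but H-62 never forms.

No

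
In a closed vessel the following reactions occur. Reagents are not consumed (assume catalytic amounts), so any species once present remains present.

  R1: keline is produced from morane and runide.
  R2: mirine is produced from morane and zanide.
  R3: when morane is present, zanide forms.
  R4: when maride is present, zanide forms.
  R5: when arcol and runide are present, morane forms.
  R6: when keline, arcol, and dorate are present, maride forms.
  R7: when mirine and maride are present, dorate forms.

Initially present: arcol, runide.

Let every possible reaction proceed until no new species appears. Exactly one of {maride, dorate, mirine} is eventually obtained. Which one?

mirine

arcol and runide present → morane forms (R5).
morane present → zanide forms (R3).
morane and zanide present → mirine forms (R2).
maride would need keline, arcol, and dorate (R6), but dorate never forms. dorate would need mirine and maride (R7), but maride never forms.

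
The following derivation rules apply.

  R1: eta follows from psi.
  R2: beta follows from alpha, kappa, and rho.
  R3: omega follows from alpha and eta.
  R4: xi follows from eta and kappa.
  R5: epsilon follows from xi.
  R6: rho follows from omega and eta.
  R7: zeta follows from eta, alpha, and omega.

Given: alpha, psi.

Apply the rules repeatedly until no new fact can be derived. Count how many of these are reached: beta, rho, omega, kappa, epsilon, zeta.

3

psi holds, so eta follows (R1).
From alpha and eta, R3 gives omega.
From omega and eta, R6 gives rho.
eta, alpha, and omega hold, so zeta follows (R7).
beta would need alpha, kappa, and rho (R2), but kappa is never established.
rho: reached.
omega: reached.
No rule produces kappa, and it is not given.
epsilon would need xi (R5), but xi is never established.
zeta: reached.
Reached: rho, omega, and zeta — 3 of the 6.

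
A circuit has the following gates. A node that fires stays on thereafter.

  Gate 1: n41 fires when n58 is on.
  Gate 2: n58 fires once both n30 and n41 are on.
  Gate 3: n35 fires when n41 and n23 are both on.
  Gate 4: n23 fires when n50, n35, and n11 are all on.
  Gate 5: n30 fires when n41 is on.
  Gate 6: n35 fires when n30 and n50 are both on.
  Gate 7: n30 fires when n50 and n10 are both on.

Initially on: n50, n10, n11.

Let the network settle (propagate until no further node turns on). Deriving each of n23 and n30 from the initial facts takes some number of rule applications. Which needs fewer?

n30: Gate 7: n50 and n10 on → n30 on. [1 rule application]
n23: n50 and n10 are on, so n30 fires (Gate 7). n30 and n50 are on, so n35 fires (Gate 6). n50, n35, and n11 are on, so n23 fires (Gate 4). [3 rule applications]
n30 needs fewer.

n30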